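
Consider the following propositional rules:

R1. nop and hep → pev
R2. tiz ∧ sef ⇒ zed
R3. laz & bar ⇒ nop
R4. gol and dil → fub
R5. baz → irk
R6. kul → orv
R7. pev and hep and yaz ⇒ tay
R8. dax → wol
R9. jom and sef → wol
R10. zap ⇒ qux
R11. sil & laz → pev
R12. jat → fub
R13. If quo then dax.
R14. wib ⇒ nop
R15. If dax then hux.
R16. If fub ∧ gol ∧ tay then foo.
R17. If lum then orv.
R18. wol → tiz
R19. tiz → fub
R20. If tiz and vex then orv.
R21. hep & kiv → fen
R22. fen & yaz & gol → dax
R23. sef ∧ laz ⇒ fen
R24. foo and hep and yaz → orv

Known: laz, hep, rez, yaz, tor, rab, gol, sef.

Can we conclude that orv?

No

Forward chaining from the given facts derives: fen, dax, wol, hux, tiz, fub, zed.
Rules concluding orv: R6 needs kul; R17 needs lum; R20 needs vex; R24 needs foo — none of these are established.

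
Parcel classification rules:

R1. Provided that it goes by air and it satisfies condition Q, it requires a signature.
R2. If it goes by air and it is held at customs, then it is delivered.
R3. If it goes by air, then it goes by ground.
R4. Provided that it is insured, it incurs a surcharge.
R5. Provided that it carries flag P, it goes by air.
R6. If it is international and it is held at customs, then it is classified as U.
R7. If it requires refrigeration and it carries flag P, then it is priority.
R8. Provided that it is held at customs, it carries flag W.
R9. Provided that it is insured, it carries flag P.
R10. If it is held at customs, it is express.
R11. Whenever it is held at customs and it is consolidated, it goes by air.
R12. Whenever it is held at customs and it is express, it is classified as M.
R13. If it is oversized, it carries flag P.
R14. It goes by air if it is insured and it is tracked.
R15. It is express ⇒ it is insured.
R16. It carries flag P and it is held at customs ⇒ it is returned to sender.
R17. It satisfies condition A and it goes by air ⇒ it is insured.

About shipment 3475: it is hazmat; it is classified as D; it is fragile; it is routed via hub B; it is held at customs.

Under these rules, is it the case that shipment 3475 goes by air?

Yes

By R10 (it is held at customs): it is express.
By R15 (it is express): it is insured.
By R9 (it is insured): it carries flag P.
By R5 (it carries flag P): it goes by air.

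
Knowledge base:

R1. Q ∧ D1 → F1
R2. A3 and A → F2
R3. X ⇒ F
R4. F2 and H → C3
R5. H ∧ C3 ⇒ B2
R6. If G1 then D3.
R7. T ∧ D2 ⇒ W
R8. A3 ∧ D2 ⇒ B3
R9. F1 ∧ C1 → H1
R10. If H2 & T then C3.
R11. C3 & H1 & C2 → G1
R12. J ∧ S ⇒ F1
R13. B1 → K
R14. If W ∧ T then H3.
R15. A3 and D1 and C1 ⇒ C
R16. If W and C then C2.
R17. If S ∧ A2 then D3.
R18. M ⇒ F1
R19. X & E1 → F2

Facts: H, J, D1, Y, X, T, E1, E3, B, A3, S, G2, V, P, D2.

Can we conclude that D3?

No

Forward chaining from the given facts derives: F, W, B3, F1, H3, F2, C3, B2.
Rules concluding D3: R6 needs G1; R17 needs A2 — none of these are established.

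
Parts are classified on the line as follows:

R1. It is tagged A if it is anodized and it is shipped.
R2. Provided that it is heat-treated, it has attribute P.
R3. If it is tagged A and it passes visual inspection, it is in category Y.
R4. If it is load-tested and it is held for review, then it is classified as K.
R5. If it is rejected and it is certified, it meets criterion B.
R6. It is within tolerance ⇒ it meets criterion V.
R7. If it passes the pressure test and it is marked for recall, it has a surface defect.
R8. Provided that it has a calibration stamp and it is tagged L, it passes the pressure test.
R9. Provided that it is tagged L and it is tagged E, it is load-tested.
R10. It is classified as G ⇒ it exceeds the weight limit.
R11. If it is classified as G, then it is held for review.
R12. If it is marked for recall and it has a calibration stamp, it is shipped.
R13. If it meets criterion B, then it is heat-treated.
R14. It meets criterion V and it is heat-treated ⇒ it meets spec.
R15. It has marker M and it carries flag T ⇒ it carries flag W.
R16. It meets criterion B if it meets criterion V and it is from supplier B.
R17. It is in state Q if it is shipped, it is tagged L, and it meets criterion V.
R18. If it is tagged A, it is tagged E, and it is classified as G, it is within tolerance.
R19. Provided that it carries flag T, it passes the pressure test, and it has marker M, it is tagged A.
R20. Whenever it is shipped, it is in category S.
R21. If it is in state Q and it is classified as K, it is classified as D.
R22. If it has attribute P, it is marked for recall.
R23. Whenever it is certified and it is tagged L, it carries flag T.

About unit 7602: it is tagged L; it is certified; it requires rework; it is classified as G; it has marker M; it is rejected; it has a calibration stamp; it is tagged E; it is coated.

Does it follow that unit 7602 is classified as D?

Yes

By R5 (it is rejected, it is certified): it meets criterion B.
By R8 (it has a calibration stamp, it is tagged L): it passes the pressure test.
By R9 (it is tagged L, it is tagged E): it is load-tested.
By R11 (it is classified as G): it is held for review.
By R13 (it meets criterion B): it is heat-treated.
By R23 (it is certified, it is tagged L): it carries flag T.
By R2 (it is heat-treated): it has attribute P.
By R4 (it is load-tested, it is held for review): it is classified as K.
By R19 (it carries flag T, it passes the pressure test, it has marker M): it is tagged A.
By R22 (it has attribute P): it is marked for recall.
By R12 (it is marked for recall, it has a calibration stamp): it is shipped.
By R18 (it is tagged A, it is tagged E, it is classified as G): it is within tolerance.
By R6 (it is within tolerance): it meets criterion V.
By R17 (it is shipped, it is tagged L, it meets criterion V): it is in state Q.
By R21 (it is in state Q, it is classified as K): it is classified as D.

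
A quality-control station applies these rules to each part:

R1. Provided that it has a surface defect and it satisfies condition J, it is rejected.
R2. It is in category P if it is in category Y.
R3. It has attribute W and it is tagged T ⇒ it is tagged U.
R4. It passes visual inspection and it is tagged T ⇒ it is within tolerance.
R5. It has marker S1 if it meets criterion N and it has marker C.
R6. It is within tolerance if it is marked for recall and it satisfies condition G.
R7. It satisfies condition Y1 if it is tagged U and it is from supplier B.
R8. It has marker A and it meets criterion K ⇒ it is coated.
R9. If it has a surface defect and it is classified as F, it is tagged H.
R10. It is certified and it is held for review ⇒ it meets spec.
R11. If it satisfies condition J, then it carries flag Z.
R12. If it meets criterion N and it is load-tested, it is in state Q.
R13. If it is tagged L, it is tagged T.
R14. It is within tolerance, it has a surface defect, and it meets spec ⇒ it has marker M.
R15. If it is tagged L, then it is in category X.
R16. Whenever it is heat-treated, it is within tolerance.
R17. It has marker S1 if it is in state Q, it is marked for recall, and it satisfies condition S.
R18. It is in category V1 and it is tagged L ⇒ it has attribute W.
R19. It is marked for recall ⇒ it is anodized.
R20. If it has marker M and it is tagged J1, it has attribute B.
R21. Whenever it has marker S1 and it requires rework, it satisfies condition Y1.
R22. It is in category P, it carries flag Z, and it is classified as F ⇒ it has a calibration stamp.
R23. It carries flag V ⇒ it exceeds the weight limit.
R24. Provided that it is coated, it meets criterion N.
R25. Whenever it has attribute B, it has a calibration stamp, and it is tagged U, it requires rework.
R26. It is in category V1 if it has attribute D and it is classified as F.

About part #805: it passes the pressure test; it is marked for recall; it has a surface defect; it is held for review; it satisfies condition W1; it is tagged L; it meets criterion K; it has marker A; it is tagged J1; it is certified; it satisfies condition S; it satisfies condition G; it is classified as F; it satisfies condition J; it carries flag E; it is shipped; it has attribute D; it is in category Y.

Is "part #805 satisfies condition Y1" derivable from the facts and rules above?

Forward chaining from the given facts derives: is rejected, is in category P, is within tolerance, is coated, is tagged H, meets spec, carries flag Z, is tagged T, has marker M, is in category X, is anodized, has attribute B, has a calibration stamp, meets criterion N, is in category V1, has attribute W, is tagged U, requires rework.
Rules concluding "it satisfies condition Y1": R7 needs "it is from supplier B"; R21 needs "it has marker S1" — none of these are established.

No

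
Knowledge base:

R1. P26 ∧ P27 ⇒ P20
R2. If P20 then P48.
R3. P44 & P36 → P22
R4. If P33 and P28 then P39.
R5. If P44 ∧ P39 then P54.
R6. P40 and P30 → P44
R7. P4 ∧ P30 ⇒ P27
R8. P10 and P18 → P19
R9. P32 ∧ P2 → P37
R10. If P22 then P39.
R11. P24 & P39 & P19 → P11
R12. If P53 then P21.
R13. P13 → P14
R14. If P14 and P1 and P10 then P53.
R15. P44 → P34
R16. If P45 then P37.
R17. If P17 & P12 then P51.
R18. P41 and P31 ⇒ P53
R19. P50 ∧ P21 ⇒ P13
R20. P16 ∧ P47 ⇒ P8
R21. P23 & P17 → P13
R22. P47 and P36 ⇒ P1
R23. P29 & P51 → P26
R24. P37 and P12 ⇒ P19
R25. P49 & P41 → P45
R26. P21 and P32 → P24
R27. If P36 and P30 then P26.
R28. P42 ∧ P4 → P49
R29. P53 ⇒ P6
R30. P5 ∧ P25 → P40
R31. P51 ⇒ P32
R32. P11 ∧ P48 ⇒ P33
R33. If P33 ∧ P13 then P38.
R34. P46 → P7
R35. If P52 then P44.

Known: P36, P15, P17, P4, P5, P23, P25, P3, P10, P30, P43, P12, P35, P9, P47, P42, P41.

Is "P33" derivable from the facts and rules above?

Yes

P27  (by R7: P4, P30)
P51  (by R17: P17, P12)
P13  (by R21: P23, P17)
P1  (by R22: P47, P36)
P26  (by R27: P36, P30)
P49  (by R28: P42, P4)
P40  (by R30: P5, P25)
P32  (by R31: P51)
P20  (by R1: P26, P27)
P48  (by R2: P20)
P44  (by R6: P40, P30)
P14  (by R13: P13)
P53  (by R14: P14, P1, P10)
P45  (by R25: P49, P41)
P22  (by R3: P44, P36)
P39  (by R10: P22)
P21  (by R12: P53)
P37  (by R16: P45)
P19  (by R24: P37, P12)
P24  (by R26: P21, P32)
P11  (by R11: P24, P39, P19)
P33  (by R32: P11, P48)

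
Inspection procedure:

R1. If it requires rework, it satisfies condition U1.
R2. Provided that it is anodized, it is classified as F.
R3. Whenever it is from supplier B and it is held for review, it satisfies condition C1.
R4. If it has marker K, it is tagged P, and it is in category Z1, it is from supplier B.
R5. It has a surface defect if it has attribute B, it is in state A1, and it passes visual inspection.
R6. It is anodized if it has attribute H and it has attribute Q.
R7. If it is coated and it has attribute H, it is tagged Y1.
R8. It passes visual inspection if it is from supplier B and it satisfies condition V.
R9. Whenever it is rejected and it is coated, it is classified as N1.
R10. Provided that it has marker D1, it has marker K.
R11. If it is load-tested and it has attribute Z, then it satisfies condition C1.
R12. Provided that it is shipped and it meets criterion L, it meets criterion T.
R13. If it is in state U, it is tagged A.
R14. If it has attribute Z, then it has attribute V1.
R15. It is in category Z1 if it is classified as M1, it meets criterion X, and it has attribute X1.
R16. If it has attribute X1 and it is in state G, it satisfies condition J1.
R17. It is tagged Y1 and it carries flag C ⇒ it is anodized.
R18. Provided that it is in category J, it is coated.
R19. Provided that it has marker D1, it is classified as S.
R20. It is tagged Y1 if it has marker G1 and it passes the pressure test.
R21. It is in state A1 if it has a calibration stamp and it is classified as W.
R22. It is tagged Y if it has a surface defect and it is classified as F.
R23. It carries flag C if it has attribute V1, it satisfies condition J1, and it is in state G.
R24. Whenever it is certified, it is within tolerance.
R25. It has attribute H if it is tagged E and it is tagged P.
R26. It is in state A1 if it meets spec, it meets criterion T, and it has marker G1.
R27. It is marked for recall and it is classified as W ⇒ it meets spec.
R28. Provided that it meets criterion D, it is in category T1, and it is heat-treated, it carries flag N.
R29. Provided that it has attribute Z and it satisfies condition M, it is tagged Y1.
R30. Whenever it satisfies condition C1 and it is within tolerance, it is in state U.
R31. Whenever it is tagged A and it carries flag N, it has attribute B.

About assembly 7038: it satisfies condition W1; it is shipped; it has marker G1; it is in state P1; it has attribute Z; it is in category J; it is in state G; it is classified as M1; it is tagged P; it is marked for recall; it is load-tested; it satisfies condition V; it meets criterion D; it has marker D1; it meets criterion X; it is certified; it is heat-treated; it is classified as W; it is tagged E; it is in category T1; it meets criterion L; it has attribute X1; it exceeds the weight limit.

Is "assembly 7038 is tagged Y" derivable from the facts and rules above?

Yes

By R10 (it has marker D1): it has marker K.
By R11 (it is load-tested, it has attribute Z): it satisfies condition C1.
By R12 (it is shipped, it meets criterion L): it meets criterion T.
By R14 (it has attribute Z): it has attribute V1.
By R15 (it is classified as M1, it meets criterion X, it has attribute X1): it is in category Z1.
By R16 (it has attribute X1, it is in state G): it satisfies condition J1.
By R18 (it is in category J): it is coated.
By R23 (it has attribute V1, it satisfies condition J1, it is in state G): it carries flag C.
By R24 (it is certified): it is within tolerance.
By R25 (it is tagged E, it is tagged P): it has attribute H.
By R27 (it is marked for recall, it is classified as W): it meets spec.
By R28 (it meets criterion D, it is in category T1, it is heat-treated): it carries flag N.
By R30 (it satisfies condition C1, it is within tolerance): it is in state U.
By R4 (it has marker K, it is tagged P, it is in category Z1): it is from supplier B.
By R7 (it is coated, it has attribute H): it is tagged Y1.
By R8 (it is from supplier B, it satisfies condition V): it passes visual inspection.
By R13 (it is in state U): it is tagged A.
By R17 (it is tagged Y1, it carries flag C): it is anodized.
By R26 (it meets spec, it meets criterion T, it has marker G1): it is in state A1.
By R31 (it is tagged A, it carries flag N): it has attribute B.
By R2 (it is anodized): it is classified as F.
By R5 (it has attribute B, it is in state A1, it passes visual inspection): it has a surface defect.
By R22 (it has a surface defect, it is classified as F): it is tagged Y.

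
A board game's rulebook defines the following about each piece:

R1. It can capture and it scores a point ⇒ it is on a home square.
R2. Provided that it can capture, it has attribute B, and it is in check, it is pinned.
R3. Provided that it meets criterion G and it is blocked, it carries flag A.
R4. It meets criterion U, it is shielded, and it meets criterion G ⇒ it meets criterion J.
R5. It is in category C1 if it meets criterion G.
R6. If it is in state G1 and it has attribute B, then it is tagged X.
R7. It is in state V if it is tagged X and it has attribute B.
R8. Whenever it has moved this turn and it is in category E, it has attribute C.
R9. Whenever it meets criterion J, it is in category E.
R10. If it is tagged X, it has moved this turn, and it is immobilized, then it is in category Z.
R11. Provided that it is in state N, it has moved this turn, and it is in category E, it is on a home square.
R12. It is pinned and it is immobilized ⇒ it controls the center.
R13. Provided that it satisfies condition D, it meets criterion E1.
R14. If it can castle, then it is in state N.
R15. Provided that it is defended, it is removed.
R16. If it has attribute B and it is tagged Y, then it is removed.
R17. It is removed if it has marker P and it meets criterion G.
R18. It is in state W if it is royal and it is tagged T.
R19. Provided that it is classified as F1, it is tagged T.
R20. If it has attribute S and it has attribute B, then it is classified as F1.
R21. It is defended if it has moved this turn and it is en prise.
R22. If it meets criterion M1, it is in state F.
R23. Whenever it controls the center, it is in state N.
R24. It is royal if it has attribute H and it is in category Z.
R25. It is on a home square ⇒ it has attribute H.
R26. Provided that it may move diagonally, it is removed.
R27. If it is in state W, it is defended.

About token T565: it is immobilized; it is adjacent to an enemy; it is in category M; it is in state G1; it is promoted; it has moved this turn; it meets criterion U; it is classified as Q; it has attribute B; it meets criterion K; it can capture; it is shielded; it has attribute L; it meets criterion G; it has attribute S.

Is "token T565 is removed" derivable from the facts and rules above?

No

Forward chaining from the given facts derives: meets criterion J, is in category C1, is tagged X, is in state V, is in category E, is in category Z, is classified as F1, has attribute C, is tagged T.
Rules concluding "it is removed": R15 needs "it is defended"; R16 needs "it is tagged Y"; R17 needs "it has marker P"; R26 needs "it may move diagonally" — none of these are established.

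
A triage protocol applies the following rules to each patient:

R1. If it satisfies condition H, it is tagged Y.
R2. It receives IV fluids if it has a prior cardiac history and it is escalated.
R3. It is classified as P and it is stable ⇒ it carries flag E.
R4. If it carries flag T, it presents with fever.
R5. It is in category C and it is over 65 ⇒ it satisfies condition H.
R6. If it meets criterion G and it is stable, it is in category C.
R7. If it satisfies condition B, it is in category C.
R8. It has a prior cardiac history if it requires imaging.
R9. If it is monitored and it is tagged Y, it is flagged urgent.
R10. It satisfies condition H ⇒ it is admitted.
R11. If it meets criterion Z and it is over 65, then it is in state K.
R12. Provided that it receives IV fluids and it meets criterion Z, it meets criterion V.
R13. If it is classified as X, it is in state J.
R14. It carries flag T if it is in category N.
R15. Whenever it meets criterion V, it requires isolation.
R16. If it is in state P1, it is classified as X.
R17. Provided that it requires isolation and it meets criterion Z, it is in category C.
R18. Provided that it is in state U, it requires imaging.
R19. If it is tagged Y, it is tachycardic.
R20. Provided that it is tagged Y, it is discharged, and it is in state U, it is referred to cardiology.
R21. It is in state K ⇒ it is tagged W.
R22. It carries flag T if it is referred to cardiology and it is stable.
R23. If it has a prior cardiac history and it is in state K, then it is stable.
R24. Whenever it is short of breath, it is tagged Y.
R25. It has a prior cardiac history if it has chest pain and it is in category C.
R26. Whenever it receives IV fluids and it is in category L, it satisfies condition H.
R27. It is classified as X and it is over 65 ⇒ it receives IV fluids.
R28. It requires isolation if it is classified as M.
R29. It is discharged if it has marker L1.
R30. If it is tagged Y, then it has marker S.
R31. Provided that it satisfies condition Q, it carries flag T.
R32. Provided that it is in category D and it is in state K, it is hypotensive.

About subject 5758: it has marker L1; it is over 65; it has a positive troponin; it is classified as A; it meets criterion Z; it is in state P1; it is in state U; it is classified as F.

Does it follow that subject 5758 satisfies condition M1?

Forward chaining from the given facts derives: is in state K, is classified as X, requires imaging, is tagged W, receives IV fluids, is discharged, has a prior cardiac history, meets criterion V, is in state J, requires isolation, is in category C, is stable, satisfies condition H, is admitted, is tagged Y, is tachycardic, is referred to cardiology, carries flag T, has marker S, presents with fever.
No rule has "it satisfies condition M1" as its conclusion, and it is not among the given facts.

No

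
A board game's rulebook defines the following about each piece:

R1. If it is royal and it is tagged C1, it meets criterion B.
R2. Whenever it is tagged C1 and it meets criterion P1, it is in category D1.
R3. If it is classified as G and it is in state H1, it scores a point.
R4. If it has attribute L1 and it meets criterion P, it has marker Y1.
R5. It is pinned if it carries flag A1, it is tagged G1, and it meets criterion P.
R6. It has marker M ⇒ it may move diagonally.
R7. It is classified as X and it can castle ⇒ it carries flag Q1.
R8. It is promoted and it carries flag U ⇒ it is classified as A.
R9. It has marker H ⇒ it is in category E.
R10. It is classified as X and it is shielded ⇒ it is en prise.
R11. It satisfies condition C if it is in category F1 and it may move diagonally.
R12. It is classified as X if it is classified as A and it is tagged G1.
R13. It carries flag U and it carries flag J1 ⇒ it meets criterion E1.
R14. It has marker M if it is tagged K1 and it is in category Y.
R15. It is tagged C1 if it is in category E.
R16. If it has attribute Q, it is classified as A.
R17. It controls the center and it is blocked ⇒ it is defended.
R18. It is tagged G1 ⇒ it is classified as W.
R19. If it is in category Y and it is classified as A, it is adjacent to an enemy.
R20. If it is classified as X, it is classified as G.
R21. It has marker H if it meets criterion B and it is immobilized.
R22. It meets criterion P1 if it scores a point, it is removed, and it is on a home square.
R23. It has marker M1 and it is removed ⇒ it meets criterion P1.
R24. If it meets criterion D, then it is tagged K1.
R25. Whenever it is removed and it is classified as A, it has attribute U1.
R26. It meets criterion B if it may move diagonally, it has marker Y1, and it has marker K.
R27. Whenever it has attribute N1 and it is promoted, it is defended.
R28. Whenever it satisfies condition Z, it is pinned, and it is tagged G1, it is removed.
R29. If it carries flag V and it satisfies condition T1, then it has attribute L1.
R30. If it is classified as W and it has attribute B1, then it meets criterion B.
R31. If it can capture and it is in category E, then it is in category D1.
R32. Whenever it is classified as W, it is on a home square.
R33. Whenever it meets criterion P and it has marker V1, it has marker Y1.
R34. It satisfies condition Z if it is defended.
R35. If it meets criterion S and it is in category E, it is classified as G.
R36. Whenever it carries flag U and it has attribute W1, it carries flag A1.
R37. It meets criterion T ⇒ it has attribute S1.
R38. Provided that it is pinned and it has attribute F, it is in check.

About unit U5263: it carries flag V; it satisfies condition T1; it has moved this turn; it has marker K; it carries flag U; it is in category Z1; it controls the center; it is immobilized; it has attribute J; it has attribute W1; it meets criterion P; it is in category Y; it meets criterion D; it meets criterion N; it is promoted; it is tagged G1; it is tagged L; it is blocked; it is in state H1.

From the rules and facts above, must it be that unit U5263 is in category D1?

By R8 (it is promoted, it carries flag U): it is classified as A.
By R12 (it is classified as A, it is tagged G1): it is classified as X.
By R17 (it controls the center, it is blocked): it is defended.
By R18 (it is tagged G1): it is classified as W.
By R20 (it is classified as X): it is classified as G.
By R24 (it meets criterion D): it is tagged K1.
By R29 (it carries flag V, it satisfies condition T1): it has attribute L1.
By R32 (it is classified as W): it is on a home square.
By R34 (it is defended): it satisfies condition Z.
By R36 (it carries flag U, it has attribute W1): it carries flag A1.
By R3 (it is classified as G, it is in state H1): it scores a point.
By R4 (it has attribute L1, it meets criterion P): it has marker Y1.
By R5 (it carries flag A1, it is tagged G1, it meets criterion P): it is pinned.
By R14 (it is tagged K1, it is in category Y): it has marker M.
By R28 (it satisfies condition Z, it is pinned, it is tagged G1): it is removed.
By R6 (it has marker M): it may move diagonally.
By R22 (it scores a point, it is removed, it is on a home square): it meets criterion P1.
By R26 (it may move diagonally, it has marker Y1, it has marker K): it meets criterion B.
By R21 (it meets criterion B, it is immobilized): it has marker H.
By R9 (it has marker H): it is in category E.
By R15 (it is in category E): it is tagged C1.
By R2 (it is tagged C1, it meets criterion P1): it is in category D1.

Yes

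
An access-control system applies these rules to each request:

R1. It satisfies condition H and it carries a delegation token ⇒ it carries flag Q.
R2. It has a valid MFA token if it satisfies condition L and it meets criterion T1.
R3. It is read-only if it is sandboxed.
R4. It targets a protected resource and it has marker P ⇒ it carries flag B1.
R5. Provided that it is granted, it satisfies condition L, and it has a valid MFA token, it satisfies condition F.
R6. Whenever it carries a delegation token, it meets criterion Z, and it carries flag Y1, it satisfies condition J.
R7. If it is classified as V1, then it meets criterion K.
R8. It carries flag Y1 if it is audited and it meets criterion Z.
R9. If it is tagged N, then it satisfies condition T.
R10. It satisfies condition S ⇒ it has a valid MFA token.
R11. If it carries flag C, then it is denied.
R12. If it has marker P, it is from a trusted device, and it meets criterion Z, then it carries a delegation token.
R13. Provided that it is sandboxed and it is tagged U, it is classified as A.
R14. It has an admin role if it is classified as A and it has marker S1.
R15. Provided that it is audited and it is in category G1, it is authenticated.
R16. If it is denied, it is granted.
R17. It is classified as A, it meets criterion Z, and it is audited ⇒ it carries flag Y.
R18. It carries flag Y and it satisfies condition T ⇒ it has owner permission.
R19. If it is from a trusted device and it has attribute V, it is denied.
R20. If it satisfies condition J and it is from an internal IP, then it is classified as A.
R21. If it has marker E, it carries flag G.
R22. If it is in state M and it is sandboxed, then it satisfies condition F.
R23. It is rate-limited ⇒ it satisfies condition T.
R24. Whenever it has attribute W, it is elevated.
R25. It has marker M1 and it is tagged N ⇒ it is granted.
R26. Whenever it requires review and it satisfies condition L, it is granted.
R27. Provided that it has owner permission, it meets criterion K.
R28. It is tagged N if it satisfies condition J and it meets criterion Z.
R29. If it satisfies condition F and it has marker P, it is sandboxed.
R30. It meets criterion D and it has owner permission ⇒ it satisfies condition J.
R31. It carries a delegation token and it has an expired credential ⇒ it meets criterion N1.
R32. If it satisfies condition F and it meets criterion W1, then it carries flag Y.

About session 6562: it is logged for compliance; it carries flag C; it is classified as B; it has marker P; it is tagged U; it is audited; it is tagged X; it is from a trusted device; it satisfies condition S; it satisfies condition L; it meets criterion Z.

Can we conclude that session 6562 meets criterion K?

By R8 (it is audited, it meets criterion Z): it carries flag Y1.
By R10 (it satisfies condition S): it has a valid MFA token.
By R11 (it carries flag C): it is denied.
By R12 (it has marker P, it is from a trusted device, it meets criterion Z): it carries a delegation token.
By R16 (it is denied): it is granted.
By R5 (it is granted, it satisfies condition L, it has a valid MFA token): it satisfies condition F.
By R6 (it carries a delegation token, it meets criterion Z, it carries flag Y1): it satisfies condition J.
By R28 (it satisfies condition J, it meets criterion Z): it is tagged N.
By R29 (it satisfies condition F, it has marker P): it is sandboxed.
By R9 (it is tagged N): it satisfies condition T.
By R13 (it is sandboxed, it is tagged U): it is classified as A.
By R17 (it is classified as A, it meets criterion Z, it is audited): it carries flag Y.
By R18 (it carries flag Y, it satisfies condition T): it has owner permission.
By R27 (it has owner permission): it meets criterion K.

Yes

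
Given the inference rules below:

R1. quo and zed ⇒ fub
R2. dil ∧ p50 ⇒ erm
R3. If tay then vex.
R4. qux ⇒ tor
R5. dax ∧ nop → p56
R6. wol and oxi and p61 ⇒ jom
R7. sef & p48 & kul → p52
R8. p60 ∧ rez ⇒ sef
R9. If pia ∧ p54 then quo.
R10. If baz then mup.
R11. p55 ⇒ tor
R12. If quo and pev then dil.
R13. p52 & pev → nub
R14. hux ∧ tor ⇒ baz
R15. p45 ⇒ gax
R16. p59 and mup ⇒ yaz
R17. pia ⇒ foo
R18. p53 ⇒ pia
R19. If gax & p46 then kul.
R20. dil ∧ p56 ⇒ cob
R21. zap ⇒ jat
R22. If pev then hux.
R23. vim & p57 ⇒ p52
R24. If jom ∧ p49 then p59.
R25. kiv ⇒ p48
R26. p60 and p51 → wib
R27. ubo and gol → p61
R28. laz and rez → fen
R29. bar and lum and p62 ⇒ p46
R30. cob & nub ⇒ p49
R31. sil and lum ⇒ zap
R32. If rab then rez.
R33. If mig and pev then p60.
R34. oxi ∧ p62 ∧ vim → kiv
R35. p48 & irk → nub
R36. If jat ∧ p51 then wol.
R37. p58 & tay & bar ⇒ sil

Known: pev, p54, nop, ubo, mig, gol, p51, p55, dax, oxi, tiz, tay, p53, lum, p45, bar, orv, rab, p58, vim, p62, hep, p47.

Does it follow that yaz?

Yes

p56  (by R5: dax, nop)
tor  (by R11: p55)
gax  (by R15: p45)
pia  (by R18: p53)
hux  (by R22: pev)
p61  (by R27: ubo, gol)
p46  (by R29: bar, lum, p62)
rez  (by R32: rab)
p60  (by R33: mig, pev)
kiv  (by R34: oxi, p62, vim)
sil  (by R37: p58, tay, bar)
sef  (by R8: p60, rez)
quo  (by R9: pia, p54)
dil  (by R12: quo, pev)
baz  (by R14: hux, tor)
kul  (by R19: gax, p46)
cob  (by R20: dil, p56)
p48  (by R25: kiv)
zap  (by R31: sil, lum)
p52  (by R7: sef, p48, kul)
mup  (by R10: baz)
nub  (by R13: p52, pev)
jat  (by R21: zap)
p49  (by R30: cob, nub)
wol  (by R36: jat, p51)
jom  (by R6: wol, oxi, p61)
p59  (by R24: jom, p49)
yaz  (by R16: p59, mup)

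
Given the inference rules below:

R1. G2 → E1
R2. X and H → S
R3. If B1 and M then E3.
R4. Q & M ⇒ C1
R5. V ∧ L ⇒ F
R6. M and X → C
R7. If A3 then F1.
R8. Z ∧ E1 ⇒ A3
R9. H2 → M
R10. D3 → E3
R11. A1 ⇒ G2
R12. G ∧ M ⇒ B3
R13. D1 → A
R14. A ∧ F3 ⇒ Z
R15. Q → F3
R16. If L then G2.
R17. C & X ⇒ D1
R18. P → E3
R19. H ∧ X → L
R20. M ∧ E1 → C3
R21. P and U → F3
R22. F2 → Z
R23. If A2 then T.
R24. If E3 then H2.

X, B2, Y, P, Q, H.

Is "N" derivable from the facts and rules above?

No

Forward chaining from the given facts derives: S, F3, E3, L, H2, M, G2, E1, C1, C, D1, C3, A, Z, A3, F1.
No rule has N as its conclusion, and it is not among the given facts.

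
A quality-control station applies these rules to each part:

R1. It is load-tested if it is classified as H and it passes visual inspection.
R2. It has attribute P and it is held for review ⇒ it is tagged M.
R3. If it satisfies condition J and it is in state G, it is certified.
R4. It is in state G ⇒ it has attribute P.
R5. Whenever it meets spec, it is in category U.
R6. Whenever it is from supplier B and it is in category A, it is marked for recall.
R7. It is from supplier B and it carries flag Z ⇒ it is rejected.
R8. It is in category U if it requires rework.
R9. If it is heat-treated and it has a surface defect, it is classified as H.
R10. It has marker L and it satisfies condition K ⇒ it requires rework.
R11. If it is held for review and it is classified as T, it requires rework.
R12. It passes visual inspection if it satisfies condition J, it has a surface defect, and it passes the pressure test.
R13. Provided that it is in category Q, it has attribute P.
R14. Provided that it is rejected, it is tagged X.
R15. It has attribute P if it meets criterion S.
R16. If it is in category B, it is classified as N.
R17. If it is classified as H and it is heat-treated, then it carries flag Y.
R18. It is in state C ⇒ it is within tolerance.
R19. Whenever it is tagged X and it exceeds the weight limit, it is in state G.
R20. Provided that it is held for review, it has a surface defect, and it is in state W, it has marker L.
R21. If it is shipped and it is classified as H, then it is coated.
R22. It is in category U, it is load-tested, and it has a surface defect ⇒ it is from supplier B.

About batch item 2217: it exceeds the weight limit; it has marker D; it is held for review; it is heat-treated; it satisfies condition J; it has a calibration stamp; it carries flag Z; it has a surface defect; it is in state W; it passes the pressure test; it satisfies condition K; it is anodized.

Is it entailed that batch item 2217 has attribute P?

Yes

By R9 (it is heat-treated, it has a surface defect): it is classified as H.
By R12 (it satisfies condition J, it has a surface defect, it passes the pressure test): it passes visual inspection.
By R20 (it is held for review, it has a surface defect, it is in state W): it has marker L.
By R1 (it is classified as H, it passes visual inspection): it is load-tested.
By R10 (it has marker L, it satisfies condition K): it requires rework.
By R8 (it requires rework): it is in category U.
By R22 (it is in category U, it is load-tested, it has a surface defect): it is from supplier B.
By R7 (it is from supplier B, it carries flag Z): it is rejected.
By R14 (it is rejected): it is tagged X.
By R19 (it is tagged X, it exceeds the weight limit): it is in state G.
By R4 (it is in state G): it has attribute P.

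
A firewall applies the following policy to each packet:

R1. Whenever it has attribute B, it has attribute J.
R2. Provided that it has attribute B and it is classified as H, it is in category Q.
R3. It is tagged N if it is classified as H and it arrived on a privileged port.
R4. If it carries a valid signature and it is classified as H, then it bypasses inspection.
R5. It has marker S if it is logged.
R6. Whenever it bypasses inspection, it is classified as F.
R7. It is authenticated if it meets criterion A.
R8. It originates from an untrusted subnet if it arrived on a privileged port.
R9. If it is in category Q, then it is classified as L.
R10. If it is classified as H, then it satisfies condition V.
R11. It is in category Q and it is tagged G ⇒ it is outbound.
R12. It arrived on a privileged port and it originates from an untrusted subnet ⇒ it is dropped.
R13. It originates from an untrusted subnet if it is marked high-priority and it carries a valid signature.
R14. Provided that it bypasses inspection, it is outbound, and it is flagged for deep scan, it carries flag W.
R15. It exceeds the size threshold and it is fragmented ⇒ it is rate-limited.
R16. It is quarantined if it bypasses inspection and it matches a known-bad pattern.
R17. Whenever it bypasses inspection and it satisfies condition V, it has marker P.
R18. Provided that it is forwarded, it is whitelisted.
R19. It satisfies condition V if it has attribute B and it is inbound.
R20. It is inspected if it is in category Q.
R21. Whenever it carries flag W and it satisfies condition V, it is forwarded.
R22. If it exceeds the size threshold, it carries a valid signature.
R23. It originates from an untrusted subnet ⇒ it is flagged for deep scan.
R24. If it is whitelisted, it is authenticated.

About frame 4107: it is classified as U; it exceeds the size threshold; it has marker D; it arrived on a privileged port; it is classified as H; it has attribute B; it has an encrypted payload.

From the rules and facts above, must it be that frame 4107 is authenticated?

Forward chaining from the given facts derives: has attribute J, is in category Q, is tagged N, originates from an untrusted subnet, is classified as L, satisfies condition V, is dropped, is inspected, carries a valid signature, is flagged for deep scan, bypasses inspection, is classified as F, has marker P.
Rules concluding "it is authenticated": R7 needs "it meets criterion A"; R24 needs "it is whitelisted" — none of these are established.

No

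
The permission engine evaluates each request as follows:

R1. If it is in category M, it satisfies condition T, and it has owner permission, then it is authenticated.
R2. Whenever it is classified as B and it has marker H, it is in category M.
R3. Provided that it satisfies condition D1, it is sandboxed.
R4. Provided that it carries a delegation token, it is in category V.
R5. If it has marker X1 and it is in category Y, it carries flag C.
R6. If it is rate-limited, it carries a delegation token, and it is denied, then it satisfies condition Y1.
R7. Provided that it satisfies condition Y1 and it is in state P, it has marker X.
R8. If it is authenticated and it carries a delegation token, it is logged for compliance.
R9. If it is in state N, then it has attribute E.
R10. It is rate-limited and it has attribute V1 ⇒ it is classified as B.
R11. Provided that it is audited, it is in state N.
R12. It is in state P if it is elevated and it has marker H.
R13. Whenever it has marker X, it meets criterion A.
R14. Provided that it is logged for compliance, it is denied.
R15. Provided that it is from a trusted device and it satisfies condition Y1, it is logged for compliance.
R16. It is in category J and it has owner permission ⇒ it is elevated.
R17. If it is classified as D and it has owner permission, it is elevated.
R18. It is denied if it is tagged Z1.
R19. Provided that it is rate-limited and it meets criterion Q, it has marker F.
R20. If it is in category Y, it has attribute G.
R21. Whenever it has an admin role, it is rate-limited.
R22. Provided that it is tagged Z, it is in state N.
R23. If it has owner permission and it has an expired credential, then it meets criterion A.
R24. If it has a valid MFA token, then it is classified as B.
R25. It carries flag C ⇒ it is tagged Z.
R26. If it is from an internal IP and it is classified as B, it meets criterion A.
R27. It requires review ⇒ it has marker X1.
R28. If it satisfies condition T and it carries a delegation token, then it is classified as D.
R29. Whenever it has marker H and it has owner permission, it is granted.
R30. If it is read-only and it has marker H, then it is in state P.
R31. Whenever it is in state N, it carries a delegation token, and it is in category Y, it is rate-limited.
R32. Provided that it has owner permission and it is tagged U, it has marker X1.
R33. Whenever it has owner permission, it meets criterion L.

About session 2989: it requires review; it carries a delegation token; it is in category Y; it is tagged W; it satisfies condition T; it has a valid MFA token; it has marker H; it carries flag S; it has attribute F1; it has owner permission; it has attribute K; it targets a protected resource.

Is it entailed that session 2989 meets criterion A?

Yes

By R24 (it has a valid MFA token): it is classified as B.
By R27 (it requires review): it has marker X1.
By R28 (it satisfies condition T, it carries a delegation token): it is classified as D.
By R2 (it is classified as B, it has marker H): it is in category M.
By R5 (it has marker X1, it is in category Y): it carries flag C.
By R17 (it is classified as D, it has owner permission): it is elevated.
By R25 (it carries flag C): it is tagged Z.
By R1 (it is in category M, it satisfies condition T, it has owner permission): it is authenticated.
By R8 (it is authenticated, it carries a delegation token): it is logged for compliance.
By R12 (it is elevated, it has marker H): it is in state P.
By R14 (it is logged for compliance): it is denied.
By R22 (it is tagged Z): it is in state N.
By R31 (it is in state N, it carries a delegation token, it is in category Y): it is rate-limited.
By R6 (it is rate-limited, it carries a delegation token, it is denied): it satisfies condition Y1.
By R7 (it satisfies condition Y1, it is in state P): it has marker X.
By R13 (it has marker X): it meets criterion A.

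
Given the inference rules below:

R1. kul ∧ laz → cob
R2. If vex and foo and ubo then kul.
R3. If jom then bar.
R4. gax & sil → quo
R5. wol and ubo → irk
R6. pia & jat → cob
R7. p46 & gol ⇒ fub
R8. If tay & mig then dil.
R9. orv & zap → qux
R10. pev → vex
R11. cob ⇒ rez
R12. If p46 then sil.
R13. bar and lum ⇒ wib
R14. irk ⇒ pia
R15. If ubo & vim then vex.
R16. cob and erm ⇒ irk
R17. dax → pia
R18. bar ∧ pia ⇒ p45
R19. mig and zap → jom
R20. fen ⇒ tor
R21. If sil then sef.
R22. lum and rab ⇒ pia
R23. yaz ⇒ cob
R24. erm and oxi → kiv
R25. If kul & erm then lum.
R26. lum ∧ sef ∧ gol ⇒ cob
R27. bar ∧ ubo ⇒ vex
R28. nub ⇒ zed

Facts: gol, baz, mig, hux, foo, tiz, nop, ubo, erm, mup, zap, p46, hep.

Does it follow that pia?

sil  (by R12: p46)
jom  (by R19: mig, zap)
sef  (by R21: sil)
bar  (by R3: jom)
vex  (by R27: bar, ubo)
kul  (by R2: vex, foo, ubo)
lum  (by R25: kul, erm)
cob  (by R26: lum, sef, gol)
irk  (by R16: cob, erm)
pia  (by R14: irk)

Yes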